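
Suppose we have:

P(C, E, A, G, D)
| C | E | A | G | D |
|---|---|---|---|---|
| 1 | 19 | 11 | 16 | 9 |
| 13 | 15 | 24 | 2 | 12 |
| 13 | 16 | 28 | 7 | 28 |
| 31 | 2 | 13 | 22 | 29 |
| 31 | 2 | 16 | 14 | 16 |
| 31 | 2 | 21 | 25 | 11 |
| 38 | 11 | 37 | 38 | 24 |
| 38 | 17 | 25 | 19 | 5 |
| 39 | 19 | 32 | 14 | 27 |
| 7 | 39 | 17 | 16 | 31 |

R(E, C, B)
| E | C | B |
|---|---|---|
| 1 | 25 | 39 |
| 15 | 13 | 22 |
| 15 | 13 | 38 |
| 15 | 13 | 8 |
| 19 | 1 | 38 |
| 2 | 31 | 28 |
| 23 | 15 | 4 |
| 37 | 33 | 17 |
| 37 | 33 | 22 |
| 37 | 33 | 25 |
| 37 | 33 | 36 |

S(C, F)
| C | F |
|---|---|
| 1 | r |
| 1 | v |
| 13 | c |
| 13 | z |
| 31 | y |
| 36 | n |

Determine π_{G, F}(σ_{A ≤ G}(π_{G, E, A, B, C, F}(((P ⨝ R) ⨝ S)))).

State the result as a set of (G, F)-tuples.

{(16, r), (16, v), (22, y), (25, y)}

Natural join on C, E: {(1, 19, 11, 16, 9, 38), (13, 15, 24, 2, 12, 22), (13, 15, 24, 2, 12, 38), (13, 15, 24, 2, 12, 8), (31, 2, 13, 22, 29, 28), (31, 2, 16, 14, 16, 28), (31, 2, 21, 25, 11, 28)}
Natural join on C: {(1, 19, 11, 16, 9, 38, r), (1, 19, 11, 16, 9, 38, v), (13, 15, 24, 2, 12, 22, c), (13, 15, 24, 2, 12, 22, z), (13, 15, 24, 2, 12, 38, c), (13, 15, 24, 2, 12, 38, z), (13, 15, 24, 2, 12, 8, c), (13, 15, 24, 2, 12, 8, z), (31, 2, 13, 22, 29, 28, y), (31, 2, 16, 14, 16, 28, y), (31, 2, 21, 25, 11, 28, y)}
π_{G, E, A, B, C, F} gives {(14, 2, 16, 28, 31, y), (16, 19, 11, 38, 1, r), (16, 19, 11, 38, 1, v), (2, 15, 24, 22, 13, c), (2, 15, 24, 22, 13, z), (2, 15, 24, 38, 13, c), (2, 15, 24, 38, 13, z), (2, 15, 24, 8, 13, c), (2, 15, 24, 8, 13, z), (22, 2, 13, 28, 31, y), (25, 2, 21, 28, 31, y)}.
Filtering on A ≤ G leaves {(16, 19, 11, 38, 1, r), (16, 19, 11, 38, 1, v), (22, 2, 13, 28, 31, y), (25, 2, 21, 28, 31, y)}.
π_{G, F} gives {(16, r), (16, v), (22, y), (25, y)}.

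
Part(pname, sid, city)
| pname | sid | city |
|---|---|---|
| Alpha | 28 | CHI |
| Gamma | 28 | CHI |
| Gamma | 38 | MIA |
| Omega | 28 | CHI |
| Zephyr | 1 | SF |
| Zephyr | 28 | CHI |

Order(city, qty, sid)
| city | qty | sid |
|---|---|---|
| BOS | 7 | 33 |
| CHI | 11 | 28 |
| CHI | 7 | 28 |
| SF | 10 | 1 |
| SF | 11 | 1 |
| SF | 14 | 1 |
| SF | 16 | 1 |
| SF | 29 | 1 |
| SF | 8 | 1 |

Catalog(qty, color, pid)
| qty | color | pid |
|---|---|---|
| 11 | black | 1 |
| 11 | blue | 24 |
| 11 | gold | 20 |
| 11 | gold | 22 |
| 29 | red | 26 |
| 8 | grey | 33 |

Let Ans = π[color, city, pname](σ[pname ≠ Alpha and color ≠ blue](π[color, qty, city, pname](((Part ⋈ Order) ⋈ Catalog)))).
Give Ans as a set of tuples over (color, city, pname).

{(black, CHI, Gamma), (black, CHI, Omega), (black, CHI, Zephyr), (black, SF, Zephyr), (gold, CHI, Gamma), (gold, CHI, Omega), (gold, CHI, Zephyr), (gold, SF, Zephyr), (grey, SF, Zephyr), (red, SF, Zephyr)}

Joining Part and Order on sid, city yields {(Alpha, 28, CHI, 11), (Alpha, 28, CHI, 7), (Gamma, 28, CHI, 11), (Gamma, 28, CHI, 7), (Omega, 28, CHI, 11), (Omega, 28, CHI, 7), (Zephyr, 1, SF, 10), (Zephyr, 1, SF, 11), (Zephyr, 1, SF, 14), (Zephyr, 1, SF, 16), (Zephyr, 1, SF, 29), (Zephyr, 1, SF, 8), (Zephyr, 28, CHI, 11), (Zephyr, 28, CHI, 7)}.
Joining (Part ⋈ Order) and Catalog on qty yields {(Alpha, 28, CHI, 11, black, 1), (Alpha, 28, CHI, 11, blue, 24), (Alpha, 28, CHI, 11, gold, 20), (Alpha, 28, CHI, 11, gold, 22), (Gamma, 28, CHI, 11, black, 1), (Gamma, 28, CHI, 11, blue, 24), (Gamma, 28, CHI, 11, gold, 20), (Gamma, 28, CHI, 11, gold, 22), (Omega, 28, CHI, 11, black, 1), (Omega, 28, CHI, 11, blue, 24), (Omega, 28, CHI, 11, gold, 20), (Omega, 28, CHI, 11, gold, 22), (Zephyr, 1, SF, 11, black, 1), (Zephyr, 1, SF, 11, blue, 24), (Zephyr, 1, SF, 11, gold, 20), (Zephyr, 1, SF, 11, gold, 22), (Zephyr, 1, SF, 29, red, 26), (Zephyr, 1, SF, 8, grey, 33), (Zephyr, 28, CHI, 11, black, 1), (Zephyr, 28, CHI, 11, blue, 24), (Zephyr, 28, CHI, 11, gold, 20), (Zephyr, 28, CHI, 11, gold, 22)}.
π[color, qty, city, pname]: project onto (color, qty, city, pname) (5 duplicate(s) eliminated) → {(black, 11, CHI, Alpha), (black, 11, CHI, Gamma), (black, 11, CHI, Omega), (black, 11, CHI, Zephyr), (black, 11, SF, Zephyr), (blue, 11, CHI, Alpha), (blue, 11, CHI, Gamma), (blue, 11, CHI, Omega), (blue, 11, CHI, Zephyr), (blue, 11, SF, Zephyr), (gold, 11, CHI, Alpha), (gold, 11, CHI, Gamma), (gold, 11, CHI, Omega), (gold, 11, CHI, Zephyr), (gold, 11, SF, Zephyr), (grey, 8, SF, Zephyr), (red, 29, SF, Zephyr)}
Selection pname ≠ Alpha and color ≠ blue: {(black, 11, CHI, Gamma), (black, 11, CHI, Omega), (black, 11, CHI, Zephyr), (black, 11, SF, Zephyr), (gold, 11, CHI, Gamma), (gold, 11, CHI, Omega), (gold, 11, CHI, Zephyr), (gold, 11, SF, Zephyr), (grey, 8, SF, Zephyr), (red, 29, SF, Zephyr)}
π[color, city, pname]: project onto (color, city, pname) → {(black, CHI, Gamma), (black, CHI, Omega), (black, CHI, Zephyr), (black, SF, Zephyr), (gold, CHI, Gamma), (gold, CHI, Omega), (gold, CHI, Zephyr), (gold, SF, Zephyr), (grey, SF, Zephyr), (red, SF, Zephyr)}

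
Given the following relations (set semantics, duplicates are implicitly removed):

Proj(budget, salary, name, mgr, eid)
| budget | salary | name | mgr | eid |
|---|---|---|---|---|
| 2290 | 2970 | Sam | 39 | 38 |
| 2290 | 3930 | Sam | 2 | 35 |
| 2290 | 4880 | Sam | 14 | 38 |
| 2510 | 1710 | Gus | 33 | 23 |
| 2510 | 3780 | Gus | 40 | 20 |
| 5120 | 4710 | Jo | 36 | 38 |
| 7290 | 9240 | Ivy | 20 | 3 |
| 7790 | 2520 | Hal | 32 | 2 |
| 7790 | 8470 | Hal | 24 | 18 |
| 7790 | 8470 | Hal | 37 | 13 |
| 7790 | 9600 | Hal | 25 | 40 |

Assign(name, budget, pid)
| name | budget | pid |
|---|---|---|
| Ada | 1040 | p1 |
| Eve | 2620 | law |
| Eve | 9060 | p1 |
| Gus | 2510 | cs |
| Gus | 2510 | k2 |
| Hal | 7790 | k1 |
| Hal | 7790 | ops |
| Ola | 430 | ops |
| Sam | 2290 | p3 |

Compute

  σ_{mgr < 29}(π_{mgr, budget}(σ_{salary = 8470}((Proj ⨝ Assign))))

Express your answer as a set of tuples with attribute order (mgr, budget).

Joining Proj and Assign on budget, name yields {(2290, 2970, Sam, 39, 38, p3), (2290, 3930, Sam, 2, 35, p3), (2290, 4880, Sam, 14, 38, p3), (2510, 1710, Gus, 33, 23, cs), (2510, 1710, Gus, 33, 23, k2), (2510, 3780, Gus, 40, 20, cs), (2510, 3780, Gus, 40, 20, k2), (7790, 2520, Hal, 32, 2, k1), (7790, 2520, Hal, 32, 2, ops), (7790, 8470, Hal, 24, 18, k1), (7790, 8470, Hal, 24, 18, ops), (7790, 8470, Hal, 37, 13, k1), (7790, 8470, Hal, 37, 13, ops), (7790, 9600, Hal, 25, 40, k1), (7790, 9600, Hal, 25, 40, ops)}.
Selection salary = 8470: {(7790, 8470, Hal, 24, 18, k1), (7790, 8470, Hal, 24, 18, ops), (7790, 8470, Hal, 37, 13, k1), (7790, 8470, Hal, 37, 13, ops)}
Projecting to mgr, budget (2 duplicate(s) eliminated): {(24, 7790), (37, 7790)}
Selection mgr < 29: {(24, 7790)}

{(24, 7790)}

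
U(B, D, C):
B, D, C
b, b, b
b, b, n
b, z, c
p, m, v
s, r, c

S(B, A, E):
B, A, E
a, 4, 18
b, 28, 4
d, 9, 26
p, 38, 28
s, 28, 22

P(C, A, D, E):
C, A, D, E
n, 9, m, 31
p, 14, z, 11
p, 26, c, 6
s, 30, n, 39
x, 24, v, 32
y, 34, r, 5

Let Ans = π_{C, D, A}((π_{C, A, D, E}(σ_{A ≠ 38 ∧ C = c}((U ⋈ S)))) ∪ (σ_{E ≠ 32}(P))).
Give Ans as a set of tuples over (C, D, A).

Natural join on B: {(b, b, b, 28, 4), (b, b, n, 28, 4), (b, z, c, 28, 4), (p, m, v, 38, 28), (s, r, c, 28, 22)}
Apply σ_{A ≠ 38 ∧ C = c}; surviving tuples: {(b, z, c, 28, 4), (s, r, c, 28, 22)}
Keep only column(s) C, A, D, E: {(c, 28, r, 22), (c, 28, z, 4)}
Apply σ_{E ≠ 32}; surviving tuples: {(n, 9, m, 31), (p, 14, z, 11), (p, 26, c, 6), (s, 30, n, 39), (y, 34, r, 5)}
Set union of the two operands is {(c, 28, r, 22), (c, 28, z, 4), (n, 9, m, 31), (p, 14, z, 11), (p, 26, c, 6), (s, 30, n, 39), (y, 34, r, 5)}.
Keep only column(s) C, D, A: {(c, r, 28), (c, z, 28), (n, m, 9), (p, c, 26), (p, z, 14), (s, n, 30), (y, r, 34)}

{(c, r, 28), (c, z, 28), (n, m, 9), (p, c, 26), (p, z, 14), (s, n, 30), (y, r, 34)}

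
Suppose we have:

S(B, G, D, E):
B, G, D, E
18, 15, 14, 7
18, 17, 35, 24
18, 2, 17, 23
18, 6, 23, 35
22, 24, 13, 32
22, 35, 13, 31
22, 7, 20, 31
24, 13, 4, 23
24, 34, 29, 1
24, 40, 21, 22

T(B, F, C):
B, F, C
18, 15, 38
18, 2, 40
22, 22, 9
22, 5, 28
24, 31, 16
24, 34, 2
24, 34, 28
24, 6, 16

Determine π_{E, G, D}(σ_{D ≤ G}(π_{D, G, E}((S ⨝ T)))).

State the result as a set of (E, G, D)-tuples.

{(1, 34, 29), (22, 40, 21), (23, 13, 4), (31, 35, 13), (32, 24, 13), (7, 15, 14)}

S ⋈ T (natural join on B): {(18, 15, 14, 7, 15, 38), (18, 15, 14, 7, 2, 40), (18, 17, 35, 24, 15, 38), (18, 17, 35, 24, 2, 40), (18, 2, 17, 23, 15, 38), (18, 2, 17, 23, 2, 40), (18, 6, 23, 35, 15, 38), (18, 6, 23, 35, 2, 40), (22, 24, 13, 32, 22, 9), (22, 24, 13, 32, 5, 28), (22, 35, 13, 31, 22, 9), (22, 35, 13, 31, 5, 28), (22, 7, 20, 31, 22, 9), (22, 7, 20, 31, 5, 28), (24, 13, 4, 23, 31, 16), (24, 13, 4, 23, 34, 2), (24, 13, 4, 23, 34, 28), (24, 13, 4, 23, 6, 16), (24, 34, 29, 1, 31, 16), (24, 34, 29, 1, 34, 2), (24, 34, 29, 1, 34, 28), (24, 34, 29, 1, 6, 16), (24, 40, 21, 22, 31, 16), (24, 40, 21, 22, 34, 2), (24, 40, 21, 22, 34, 28), (24, 40, 21, 22, 6, 16)}
Keep only column(s) D, G, E (16 duplicate(s) eliminated): {(13, 24, 32), (13, 35, 31), (14, 15, 7), (17, 2, 23), (20, 7, 31), (21, 40, 22), (23, 6, 35), (29, 34, 1), (35, 17, 24), (4, 13, 23)}
Selection D ≤ G: {(13, 24, 32), (13, 35, 31), (14, 15, 7), (21, 40, 22), (29, 34, 1), (4, 13, 23)}
Keep only column(s) E, G, D: {(1, 34, 29), (22, 40, 21), (23, 13, 4), (31, 35, 13), (32, 24, 13), (7, 15, 14)}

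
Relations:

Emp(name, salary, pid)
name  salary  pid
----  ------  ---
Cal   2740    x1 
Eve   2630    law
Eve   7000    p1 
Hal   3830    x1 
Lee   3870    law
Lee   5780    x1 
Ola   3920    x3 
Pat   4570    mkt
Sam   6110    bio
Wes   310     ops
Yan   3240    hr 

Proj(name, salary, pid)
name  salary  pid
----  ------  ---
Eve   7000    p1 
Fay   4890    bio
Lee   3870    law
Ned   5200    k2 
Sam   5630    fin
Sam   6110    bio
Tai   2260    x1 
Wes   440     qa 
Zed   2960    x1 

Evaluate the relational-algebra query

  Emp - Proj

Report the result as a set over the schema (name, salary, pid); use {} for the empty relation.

{(Cal, 2740, x1), (Eve, 2630, law), (Hal, 3830, x1), (Lee, 5780, x1), (Ola, 3920, x3), (Pat, 4570, mkt), (Wes, 310, ops), (Yan, 3240, hr)}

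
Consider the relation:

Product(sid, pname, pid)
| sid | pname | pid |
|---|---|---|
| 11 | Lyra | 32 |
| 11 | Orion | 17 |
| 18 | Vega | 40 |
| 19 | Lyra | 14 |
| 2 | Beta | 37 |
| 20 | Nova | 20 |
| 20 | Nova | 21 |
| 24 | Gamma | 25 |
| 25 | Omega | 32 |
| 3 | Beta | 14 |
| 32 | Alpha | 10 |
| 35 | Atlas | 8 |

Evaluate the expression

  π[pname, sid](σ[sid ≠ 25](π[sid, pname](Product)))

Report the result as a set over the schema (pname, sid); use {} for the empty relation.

π_{sid, pname} gives {(11, Lyra), (11, Orion), (18, Vega), (19, Lyra), (2, Beta), (20, Nova), (24, Gamma), (25, Omega), (3, Beta), (32, Alpha), (35, Atlas)} (1 duplicate(s) eliminated).
Apply σ_{sid ≠ 25}; surviving tuples: {(11, Lyra), (11, Orion), (18, Vega), (19, Lyra), (2, Beta), (20, Nova), (24, Gamma), (3, Beta), (32, Alpha), (35, Atlas)}
π_{pname, sid} gives {(Alpha, 32), (Atlas, 35), (Beta, 2), (Beta, 3), (Gamma, 24), (Lyra, 11), (Lyra, 19), (Nova, 20), (Orion, 11), (Vega, 18)}.

{(Alpha, 32), (Atlas, 35), (Beta, 2), (Beta, 3), (Gamma, 24), (Lyra, 11), (Lyra, 19), (Nova, 20), (Orion, 11), (Vega, 18)}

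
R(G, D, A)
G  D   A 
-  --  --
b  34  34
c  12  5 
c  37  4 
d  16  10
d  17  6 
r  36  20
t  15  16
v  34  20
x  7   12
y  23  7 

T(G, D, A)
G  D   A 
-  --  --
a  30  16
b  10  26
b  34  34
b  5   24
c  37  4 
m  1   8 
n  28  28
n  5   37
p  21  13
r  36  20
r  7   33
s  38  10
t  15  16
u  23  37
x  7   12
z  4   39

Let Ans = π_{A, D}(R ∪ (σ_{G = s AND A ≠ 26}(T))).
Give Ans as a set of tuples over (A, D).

{(10, 16), (10, 38), (12, 7), (16, 15), (20, 34), (20, 36), (34, 34), (4, 37), (5, 12), (6, 17), (7, 23)}

Selection G = s AND A ≠ 26: {(s, 38, 10)}
Union: {(b, 34, 34), (c, 12, 5), (c, 37, 4), (d, 16, 10), (d, 17, 6), (r, 36, 20), (t, 15, 16), (v, 34, 20), (x, 7, 12), (y, 23, 7)} with {(s, 38, 10)} → {(b, 34, 34), (c, 12, 5), (c, 37, 4), (d, 16, 10), (d, 17, 6), (r, 36, 20), (s, 38, 10), (t, 15, 16), (v, 34, 20), (x, 7, 12), (y, 23, 7)}
π_{A, D} gives {(10, 16), (10, 38), (12, 7), (16, 15), (20, 34), (20, 36), (34, 34), (4, 37), (5, 12), (6, 17), (7, 23)}.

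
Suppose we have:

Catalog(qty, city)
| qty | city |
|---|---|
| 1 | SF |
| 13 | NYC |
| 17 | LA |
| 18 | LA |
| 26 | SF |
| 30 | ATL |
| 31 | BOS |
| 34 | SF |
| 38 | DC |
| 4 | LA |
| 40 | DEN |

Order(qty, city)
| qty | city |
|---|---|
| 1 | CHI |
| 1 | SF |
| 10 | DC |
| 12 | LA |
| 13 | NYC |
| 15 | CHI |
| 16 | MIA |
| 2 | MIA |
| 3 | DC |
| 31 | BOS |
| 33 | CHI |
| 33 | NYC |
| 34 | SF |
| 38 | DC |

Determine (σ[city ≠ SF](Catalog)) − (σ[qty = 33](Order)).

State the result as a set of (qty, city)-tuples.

Apply σ_{city ≠ SF}; surviving tuples: {(13, NYC), (17, LA), (18, LA), (30, ATL), (31, BOS), (38, DC), (4, LA), (40, DEN)}
Apply σ_{qty = 33}; surviving tuples: {(33, CHI), (33, NYC)}
Set difference of the two operands is {(13, NYC), (17, LA), (18, LA), (30, ATL), (31, BOS), (38, DC), (4, LA), (40, DEN)}.

{(13, NYC), (17, LA), (18, LA), (30, ATL), (31, BOS), (38, DC), (4, LA), (40, DEN)}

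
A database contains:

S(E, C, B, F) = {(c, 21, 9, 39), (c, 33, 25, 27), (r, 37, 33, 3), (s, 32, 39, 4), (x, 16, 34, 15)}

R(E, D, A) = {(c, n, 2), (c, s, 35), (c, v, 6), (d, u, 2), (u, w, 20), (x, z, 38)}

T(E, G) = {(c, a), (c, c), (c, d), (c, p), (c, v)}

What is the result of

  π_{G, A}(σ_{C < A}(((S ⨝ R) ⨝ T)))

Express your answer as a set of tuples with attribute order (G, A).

{(a, 35), (c, 35), (d, 35), (p, 35), (v, 35)}

S ⋈ R (natural join on E): {(c, 21, 9, 39, n, 2), (c, 21, 9, 39, s, 35), (c, 21, 9, 39, v, 6), (c, 33, 25, 27, n, 2), (c, 33, 25, 27, s, 35), (c, 33, 25, 27, v, 6), (x, 16, 34, 15, z, 38)}
(S ⨝ R) ⋈ T (natural join on E): {(c, 21, 9, 39, n, 2, a), (c, 21, 9, 39, n, 2, c), (c, 21, 9, 39, n, 2, d), (c, 21, 9, 39, n, 2, p), (c, 21, 9, 39, n, 2, v), (c, 21, 9, 39, s, 35, a), (c, 21, 9, 39, s, 35, c), (c, 21, 9, 39, s, 35, d), (c, 21, 9, 39, s, 35, p), (c, 21, 9, 39, s, 35, v), (c, 21, 9, 39, v, 6, a), (c, 21, 9, 39, v, 6, c), (c, 21, 9, 39, v, 6, d), (c, 21, 9, 39, v, 6, p), (c, 21, 9, 39, v, 6, v), (c, 33, 25, 27, n, 2, a), (c, 33, 25, 27, n, 2, c), (c, 33, 25, 27, n, 2, d), (c, 33, 25, 27, n, 2, p), (c, 33, 25, 27, n, 2, v), (c, 33, 25, 27, s, 35, a), (c, 33, 25, 27, s, 35, c), (c, 33, 25, 27, s, 35, d), (c, 33, 25, 27, s, 35, p), (c, 33, 25, 27, s, 35, v), (c, 33, 25, 27, v, 6, a), (c, 33, 25, 27, v, 6, c), (c, 33, 25, 27, v, 6, d), (c, 33, 25, 27, v, 6, p), (c, 33, 25, 27, v, 6, v)}
σ[C < A]: keep tuples satisfying C < A → {(c, 21, 9, 39, s, 35, a), (c, 21, 9, 39, s, 35, c), (c, 21, 9, 39, s, 35, d), (c, 21, 9, 39, s, 35, p), (c, 21, 9, 39, s, 35, v), (c, 33, 25, 27, s, 35, a), (c, 33, 25, 27, s, 35, c), (c, 33, 25, 27, s, 35, d), (c, 33, 25, 27, s, 35, p), (c, 33, 25, 27, s, 35, v)}
Projecting to G, A (5 duplicate(s) eliminated): {(a, 35), (c, 35), (d, 35), (p, 35), (v, 35)}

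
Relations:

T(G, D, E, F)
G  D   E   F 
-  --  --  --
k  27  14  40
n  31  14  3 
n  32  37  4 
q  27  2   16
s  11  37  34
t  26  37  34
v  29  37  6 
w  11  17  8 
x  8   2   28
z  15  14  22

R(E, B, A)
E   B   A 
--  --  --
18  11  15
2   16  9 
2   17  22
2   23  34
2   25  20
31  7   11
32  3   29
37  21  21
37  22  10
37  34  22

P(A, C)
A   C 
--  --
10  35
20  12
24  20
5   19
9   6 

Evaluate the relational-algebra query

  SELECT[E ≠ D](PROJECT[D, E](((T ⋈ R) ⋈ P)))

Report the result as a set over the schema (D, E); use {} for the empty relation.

T ⋈ R (natural join on E): {(n, 32, 37, 4, 21, 21), (n, 32, 37, 4, 22, 10), (n, 32, 37, 4, 34, 22), (q, 27, 2, 16, 16, 9), (q, 27, 2, 16, 17, 22), (q, 27, 2, 16, 23, 34), (q, 27, 2, 16, 25, 20), (s, 11, 37, 34, 21, 21), (s, 11, 37, 34, 22, 10), (s, 11, 37, 34, 34, 22), (t, 26, 37, 34, 21, 21), (t, 26, 37, 34, 22, 10), (t, 26, 37, 34, 34, 22), (v, 29, 37, 6, 21, 21), (v, 29, 37, 6, 22, 10), (v, 29, 37, 6, 34, 22), (x, 8, 2, 28, 16, 9), (x, 8, 2, 28, 17, 22), (x, 8, 2, 28, 23, 34), (x, 8, 2, 28, 25, 20)}
(T ⋈ R) ⋈ P (natural join on A): {(n, 32, 37, 4, 22, 10, 35), (q, 27, 2, 16, 16, 9, 6), (q, 27, 2, 16, 25, 20, 12), (s, 11, 37, 34, 22, 10, 35), (t, 26, 37, 34, 22, 10, 35), (v, 29, 37, 6, 22, 10, 35), (x, 8, 2, 28, 16, 9, 6), (x, 8, 2, 28, 25, 20, 12)}
Projecting to D, E (2 duplicate(s) eliminated): {(11, 37), (26, 37), (27, 2), (29, 37), (32, 37), (8, 2)}
Filtering on E ≠ D leaves {(11, 37), (26, 37), (27, 2), (29, 37), (32, 37), (8, 2)}.

{(11, 37), (26, 37), (27, 2), (29, 37), (32, 37), (8, 2)}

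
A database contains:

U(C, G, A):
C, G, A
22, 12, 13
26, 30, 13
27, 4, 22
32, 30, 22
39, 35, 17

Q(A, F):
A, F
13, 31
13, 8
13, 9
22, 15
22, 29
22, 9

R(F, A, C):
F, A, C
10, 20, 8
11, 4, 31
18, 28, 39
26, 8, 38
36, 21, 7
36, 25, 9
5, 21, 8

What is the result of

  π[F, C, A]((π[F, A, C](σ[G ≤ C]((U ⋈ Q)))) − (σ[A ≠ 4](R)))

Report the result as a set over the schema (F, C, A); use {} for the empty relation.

{(15, 27, 22), (15, 32, 22), (29, 27, 22), (29, 32, 22), (31, 22, 13), (8, 22, 13), (9, 22, 13), (9, 27, 22), (9, 32, 22)}

Natural join on A: {(22, 12, 13, 31), (22, 12, 13, 8), (22, 12, 13, 9), (26, 30, 13, 31), (26, 30, 13, 8), (26, 30, 13, 9), (27, 4, 22, 15), (27, 4, 22, 29), (27, 4, 22, 9), (32, 30, 22, 15), (32, 30, 22, 29), (32, 30, 22, 9)}
Filtering on G ≤ C leaves {(22, 12, 13, 31), (22, 12, 13, 8), (22, 12, 13, 9), (27, 4, 22, 15), (27, 4, 22, 29), (27, 4, 22, 9), (32, 30, 22, 15), (32, 30, 22, 29), (32, 30, 22, 9)}.
Keep only column(s) F, A, C: {(15, 22, 27), (15, 22, 32), (29, 22, 27), (29, 22, 32), (31, 13, 22), (8, 13, 22), (9, 13, 22), (9, 22, 27), (9, 22, 32)}
Filtering on A ≠ 4 leaves {(10, 20, 8), (18, 28, 39), (26, 8, 38), (36, 21, 7), (36, 25, 9), (5, 21, 8)}.
Difference: {(15, 22, 27), (15, 22, 32), (29, 22, 27), (29, 22, 32), (31, 13, 22), (8, 13, 22), (9, 13, 22), (9, 22, 27), (9, 22, 32)} with {(10, 20, 8), (18, 28, 39), (26, 8, 38), (36, 21, 7), (36, 25, 9), (5, 21, 8)} → {(15, 22, 27), (15, 22, 32), (29, 22, 27), (29, 22, 32), (31, 13, 22), (8, 13, 22), (9, 13, 22), (9, 22, 27), (9, 22, 32)}
Keep only column(s) F, C, A: {(15, 27, 22), (15, 32, 22), (29, 27, 22), (29, 32, 22), (31, 22, 13), (8, 22, 13), (9, 22, 13), (9, 27, 22), (9, 32, 22)}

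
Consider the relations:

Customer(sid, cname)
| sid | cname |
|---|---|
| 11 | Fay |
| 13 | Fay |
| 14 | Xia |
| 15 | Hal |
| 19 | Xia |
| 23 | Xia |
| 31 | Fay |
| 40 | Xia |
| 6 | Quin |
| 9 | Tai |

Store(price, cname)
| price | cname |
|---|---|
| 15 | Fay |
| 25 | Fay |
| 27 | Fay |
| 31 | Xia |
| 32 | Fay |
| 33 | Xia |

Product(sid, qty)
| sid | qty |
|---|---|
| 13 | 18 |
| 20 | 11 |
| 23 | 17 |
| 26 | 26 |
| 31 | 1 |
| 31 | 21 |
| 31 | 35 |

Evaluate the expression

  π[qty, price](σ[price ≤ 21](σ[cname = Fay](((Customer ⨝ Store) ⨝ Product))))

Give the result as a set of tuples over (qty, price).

{(1, 15), (18, 15), (21, 15), (35, 15)}

Joining Customer and Store on cname yields {(11, Fay, 15), (11, Fay, 25), (11, Fay, 27), (11, Fay, 32), (13, Fay, 15), (13, Fay, 25), (13, Fay, 27), (13, Fay, 32), (14, Xia, 31), (14, Xia, 33), (19, Xia, 31), (19, Xia, 33), (23, Xia, 31), (23, Xia, 33), (31, Fay, 15), (31, Fay, 25), (31, Fay, 27), (31, Fay, 32), (40, Xia, 31), (40, Xia, 33)}.
Joining (Customer ⨝ Store) and Product on sid yields {(13, Fay, 15, 18), (13, Fay, 25, 18), (13, Fay, 27, 18), (13, Fay, 32, 18), (23, Xia, 31, 17), (23, Xia, 33, 17), (31, Fay, 15, 1), (31, Fay, 15, 21), (31, Fay, 15, 35), (31, Fay, 25, 1), (31, Fay, 25, 21), (31, Fay, 25, 35), (31, Fay, 27, 1), (31, Fay, 27, 21), (31, Fay, 27, 35), (31, Fay, 32, 1), (31, Fay, 32, 21), (31, Fay, 32, 35)}.
Apply σ_{cname = Fay}; surviving tuples: {(13, Fay, 15, 18), (13, Fay, 25, 18), (13, Fay, 27, 18), (13, Fay, 32, 18), (31, Fay, 15, 1), (31, Fay, 15, 21), (31, Fay, 15, 35), (31, Fay, 25, 1), (31, Fay, 25, 21), (31, Fay, 25, 35), (31, Fay, 27, 1), (31, Fay, 27, 21), (31, Fay, 27, 35), (31, Fay, 32, 1), (31, Fay, 32, 21), (31, Fay, 32, 35)}
Apply σ_{price ≤ 21}; surviving tuples: {(13, Fay, 15, 18), (31, Fay, 15, 1), (31, Fay, 15, 21), (31, Fay, 15, 35)}
Projecting to qty, price: {(1, 15), (18, 15), (21, 15), (35, 15)}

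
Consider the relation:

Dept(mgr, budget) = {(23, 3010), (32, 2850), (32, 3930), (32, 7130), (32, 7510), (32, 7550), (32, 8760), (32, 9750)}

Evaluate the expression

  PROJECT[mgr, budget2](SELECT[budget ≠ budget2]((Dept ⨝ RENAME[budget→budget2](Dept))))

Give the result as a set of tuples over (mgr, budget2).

{(32, 2850), (32, 3930), (32, 7130), (32, 7510), (32, 7550), (32, 8760), (32, 9750)}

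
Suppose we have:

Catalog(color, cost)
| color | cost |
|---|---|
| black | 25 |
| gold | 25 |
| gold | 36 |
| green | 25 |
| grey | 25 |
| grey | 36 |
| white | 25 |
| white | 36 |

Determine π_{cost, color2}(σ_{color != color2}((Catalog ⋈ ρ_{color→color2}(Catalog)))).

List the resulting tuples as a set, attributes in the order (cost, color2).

{(25, black), (25, gold), (25, green), (25, grey), (25, white), (36, gold), (36, grey), (36, white)}

ρ[color→color2]: schema becomes (color2, cost); tuples unchanged.
Natural join on cost: {(black, 25, black), (black, 25, gold), (black, 25, green), (black, 25, grey), (black, 25, white), (gold, 25, black), (gold, 25, gold), (gold, 25, green), (gold, 25, grey), (gold, 25, white), (gold, 36, gold), (gold, 36, grey), (gold, 36, white), (green, 25, black), (green, 25, gold), (green, 25, green), (green, 25, grey), (green, 25, white), (grey, 25, black), (grey, 25, gold), (grey, 25, green), (grey, 25, grey), (grey, 25, white), (grey, 36, gold), (grey, 36, grey), (grey, 36, white), (white, 25, black), (white, 25, gold), (white, 25, green), (white, 25, grey), (white, 25, white), (white, 36, gold), (white, 36, grey), (white, 36, white)}
Apply σ_{color != color2}; surviving tuples: {(black, 25, gold), (black, 25, green), (black, 25, grey), (black, 25, white), (gold, 25, black), (gold, 25, green), (gold, 25, grey), (gold, 25, white), (gold, 36, grey), (gold, 36, white), (green, 25, black), (green, 25, gold), (green, 25, grey), (green, 25, white), (grey, 25, black), (grey, 25, gold), (grey, 25, green), (grey, 25, white), (grey, 36, gold), (grey, 36, white), (white, 25, black), (white, 25, gold), (white, 25, green), (white, 25, grey), (white, 36, gold), (white, 36, grey)}
Projecting to cost, color2 (18 duplicate(s) eliminated): {(25, black), (25, gold), (25, green), (25, grey), (25, white), (36, gold), (36, grey), (36, white)}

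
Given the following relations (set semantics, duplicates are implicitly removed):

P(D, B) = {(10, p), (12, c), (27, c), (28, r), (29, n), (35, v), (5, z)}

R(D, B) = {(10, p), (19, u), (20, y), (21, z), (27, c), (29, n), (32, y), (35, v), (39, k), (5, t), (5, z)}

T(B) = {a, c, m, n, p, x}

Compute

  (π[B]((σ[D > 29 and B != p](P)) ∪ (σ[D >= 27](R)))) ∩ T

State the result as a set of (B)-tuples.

Filtering on D > 29 and B != p leaves {(35, v)}.
Filtering on D >= 27 leaves {(27, c), (29, n), (32, y), (35, v), (39, k)}.
Union: {(35, v)} with {(27, c), (29, n), (32, y), (35, v), (39, k)} → {(27, c), (29, n), (32, y), (35, v), (39, k)}
π[B]: project onto (B) → {c, k, n, v, y}
Intersection: {c, k, n, v, y} with {a, c, m, n, p, x} → {c, n}

{c, n}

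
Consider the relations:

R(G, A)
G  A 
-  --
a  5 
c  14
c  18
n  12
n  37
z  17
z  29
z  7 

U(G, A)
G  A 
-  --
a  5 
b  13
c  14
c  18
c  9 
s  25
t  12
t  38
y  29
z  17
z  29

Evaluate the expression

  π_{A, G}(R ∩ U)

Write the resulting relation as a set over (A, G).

{(14, c), (17, z), (18, c), (29, z), (5, a)}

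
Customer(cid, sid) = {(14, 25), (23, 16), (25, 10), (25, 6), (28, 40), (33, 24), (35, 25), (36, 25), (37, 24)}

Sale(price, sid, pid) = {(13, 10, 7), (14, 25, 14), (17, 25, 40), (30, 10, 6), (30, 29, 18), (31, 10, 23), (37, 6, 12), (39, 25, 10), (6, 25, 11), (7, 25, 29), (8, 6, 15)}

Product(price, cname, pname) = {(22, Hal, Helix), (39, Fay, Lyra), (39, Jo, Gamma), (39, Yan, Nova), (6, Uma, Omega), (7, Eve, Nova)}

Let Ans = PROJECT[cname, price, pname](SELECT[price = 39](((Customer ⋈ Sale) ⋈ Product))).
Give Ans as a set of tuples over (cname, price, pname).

{(Fay, 39, Lyra), (Jo, 39, Gamma), (Yan, 39, Nova)}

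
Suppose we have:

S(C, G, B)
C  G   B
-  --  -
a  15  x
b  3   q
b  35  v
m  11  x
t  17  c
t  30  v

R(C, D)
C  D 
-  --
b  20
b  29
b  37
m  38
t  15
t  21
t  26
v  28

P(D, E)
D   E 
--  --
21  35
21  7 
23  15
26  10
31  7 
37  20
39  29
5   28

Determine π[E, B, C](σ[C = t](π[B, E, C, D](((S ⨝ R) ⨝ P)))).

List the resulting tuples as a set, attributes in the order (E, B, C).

Natural join on C: {(b, 3, q, 20), (b, 3, q, 29), (b, 3, q, 37), (b, 35, v, 20), (b, 35, v, 29), (b, 35, v, 37), (m, 11, x, 38), (t, 17, c, 15), (t, 17, c, 21), (t, 17, c, 26), (t, 30, v, 15), (t, 30, v, 21), (t, 30, v, 26)}
Natural join on D: {(b, 3, q, 37, 20), (b, 35, v, 37, 20), (t, 17, c, 21, 35), (t, 17, c, 21, 7), (t, 17, c, 26, 10), (t, 30, v, 21, 35), (t, 30, v, 21, 7), (t, 30, v, 26, 10)}
Projecting to B, E, C, D: {(c, 10, t, 26), (c, 35, t, 21), (c, 7, t, 21), (q, 20, b, 37), (v, 10, t, 26), (v, 20, b, 37), (v, 35, t, 21), (v, 7, t, 21)}
Apply σ_{C = t}; surviving tuples: {(c, 10, t, 26), (c, 35, t, 21), (c, 7, t, 21), (v, 10, t, 26), (v, 35, t, 21), (v, 7, t, 21)}
Projecting to E, B, C: {(10, c, t), (10, v, t), (35, c, t), (35, v, t), (7, c, t), (7, v, t)}

{(10, c, t), (10, v, t), (35, c, t), (35, v, t), (7, c, t), (7, v, t)}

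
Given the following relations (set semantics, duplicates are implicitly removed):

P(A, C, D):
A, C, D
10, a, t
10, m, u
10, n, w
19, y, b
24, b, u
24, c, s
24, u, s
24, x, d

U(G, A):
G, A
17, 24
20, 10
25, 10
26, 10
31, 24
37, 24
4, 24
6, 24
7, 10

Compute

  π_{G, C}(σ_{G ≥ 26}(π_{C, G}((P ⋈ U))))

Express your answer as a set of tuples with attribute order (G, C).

Joining P and U on A yields {(10, a, t, 20), (10, a, t, 25), (10, a, t, 26), (10, a, t, 7), (10, m, u, 20), (10, m, u, 25), (10, m, u, 26), (10, m, u, 7), (10, n, w, 20), (10, n, w, 25), (10, n, w, 26), (10, n, w, 7), (24, b, u, 17), (24, b, u, 31), (24, b, u, 37), (24, b, u, 4), (24, b, u, 6), (24, c, s, 17), (24, c, s, 31), (24, c, s, 37), (24, c, s, 4), (24, c, s, 6), (24, u, s, 17), (24, u, s, 31), (24, u, s, 37), (24, u, s, 4), (24, u, s, 6), (24, x, d, 17), (24, x, d, 31), (24, x, d, 37), (24, x, d, 4), (24, x, d, 6)}.
π_{C, G} gives {(a, 20), (a, 25), (a, 26), (a, 7), (b, 17), (b, 31), (b, 37), (b, 4), (b, 6), (c, 17), (c, 31), (c, 37), (c, 4), (c, 6), (m, 20), (m, 25), (m, 26), (m, 7), (n, 20), (n, 25), (n, 26), (n, 7), (u, 17), (u, 31), (u, 37), (u, 4), (u, 6), (x, 17), (x, 31), (x, 37), (x, 4), (x, 6)}.
Apply σ_{G ≥ 26}; surviving tuples: {(a, 26), (b, 31), (b, 37), (c, 31), (c, 37), (m, 26), (n, 26), (u, 31), (u, 37), (x, 31), (x, 37)}
π_{G, C} gives {(26, a), (26, m), (26, n), (31, b), (31, c), (31, u), (31, x), (37, b), (37, c), (37, u), (37, x)}.

{(26, a), (26, m), (26, n), (31, b), (31, c), (31, u), (31, x), (37, b), (37, c), (37, u), (37, x)}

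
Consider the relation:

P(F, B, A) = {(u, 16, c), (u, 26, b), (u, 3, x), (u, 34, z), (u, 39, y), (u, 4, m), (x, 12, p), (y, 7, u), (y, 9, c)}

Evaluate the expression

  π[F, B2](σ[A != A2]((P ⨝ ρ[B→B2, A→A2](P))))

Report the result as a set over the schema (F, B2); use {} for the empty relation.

{(u, 16), (u, 26), (u, 3), (u, 34), (u, 39), (u, 4), (y, 7), (y, 9)}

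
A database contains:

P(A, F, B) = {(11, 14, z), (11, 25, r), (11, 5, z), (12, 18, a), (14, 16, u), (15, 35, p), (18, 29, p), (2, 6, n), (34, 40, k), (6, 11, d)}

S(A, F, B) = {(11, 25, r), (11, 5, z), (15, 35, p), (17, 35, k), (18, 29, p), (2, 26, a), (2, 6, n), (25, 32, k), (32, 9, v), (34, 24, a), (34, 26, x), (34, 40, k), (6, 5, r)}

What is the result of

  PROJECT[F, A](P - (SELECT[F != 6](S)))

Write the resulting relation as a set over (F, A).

Apply σ_{F != 6}; surviving tuples: {(11, 25, r), (11, 5, z), (15, 35, p), (17, 35, k), (18, 29, p), (2, 26, a), (25, 32, k), (32, 9, v), (34, 24, a), (34, 26, x), (34, 40, k), (6, 5, r)}
Difference: {(11, 14, z), (11, 25, r), (11, 5, z), (12, 18, a), (14, 16, u), (15, 35, p), (18, 29, p), (2, 6, n), (34, 40, k), (6, 11, d)} with {(11, 25, r), (11, 5, z), (15, 35, p), (17, 35, k), (18, 29, p), (2, 26, a), (25, 32, k), (32, 9, v), (34, 24, a), (34, 26, x), (34, 40, k), (6, 5, r)} → {(11, 14, z), (12, 18, a), (14, 16, u), (2, 6, n), (6, 11, d)}
Projecting to F, A: {(11, 6), (14, 11), (16, 14), (18, 12), (6, 2)}

{(11, 6), (14, 11), (16, 14), (18, 12), (6, 2)}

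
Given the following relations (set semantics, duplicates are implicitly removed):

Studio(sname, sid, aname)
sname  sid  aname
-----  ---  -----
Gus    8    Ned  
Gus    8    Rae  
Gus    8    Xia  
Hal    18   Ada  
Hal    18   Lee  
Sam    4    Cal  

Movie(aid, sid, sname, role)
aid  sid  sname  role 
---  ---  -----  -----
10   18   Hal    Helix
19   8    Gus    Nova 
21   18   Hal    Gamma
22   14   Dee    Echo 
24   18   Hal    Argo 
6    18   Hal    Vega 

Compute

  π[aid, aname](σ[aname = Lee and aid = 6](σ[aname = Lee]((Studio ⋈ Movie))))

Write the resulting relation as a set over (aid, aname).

{(6, Lee)}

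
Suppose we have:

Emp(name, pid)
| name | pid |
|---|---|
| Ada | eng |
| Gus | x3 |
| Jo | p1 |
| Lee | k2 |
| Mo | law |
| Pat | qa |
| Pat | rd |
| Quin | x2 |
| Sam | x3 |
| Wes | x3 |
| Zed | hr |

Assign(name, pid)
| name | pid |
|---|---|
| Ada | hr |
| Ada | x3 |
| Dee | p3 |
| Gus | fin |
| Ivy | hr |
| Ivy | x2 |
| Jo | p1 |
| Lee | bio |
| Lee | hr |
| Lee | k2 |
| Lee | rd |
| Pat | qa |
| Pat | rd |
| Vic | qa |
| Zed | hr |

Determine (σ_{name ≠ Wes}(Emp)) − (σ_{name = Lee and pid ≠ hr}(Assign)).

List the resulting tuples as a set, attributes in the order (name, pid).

{(Ada, eng), (Gus, x3), (Jo, p1), (Mo, law), (Pat, qa), (Pat, rd), (Quin, x2), (Sam, x3), (Zed, hr)}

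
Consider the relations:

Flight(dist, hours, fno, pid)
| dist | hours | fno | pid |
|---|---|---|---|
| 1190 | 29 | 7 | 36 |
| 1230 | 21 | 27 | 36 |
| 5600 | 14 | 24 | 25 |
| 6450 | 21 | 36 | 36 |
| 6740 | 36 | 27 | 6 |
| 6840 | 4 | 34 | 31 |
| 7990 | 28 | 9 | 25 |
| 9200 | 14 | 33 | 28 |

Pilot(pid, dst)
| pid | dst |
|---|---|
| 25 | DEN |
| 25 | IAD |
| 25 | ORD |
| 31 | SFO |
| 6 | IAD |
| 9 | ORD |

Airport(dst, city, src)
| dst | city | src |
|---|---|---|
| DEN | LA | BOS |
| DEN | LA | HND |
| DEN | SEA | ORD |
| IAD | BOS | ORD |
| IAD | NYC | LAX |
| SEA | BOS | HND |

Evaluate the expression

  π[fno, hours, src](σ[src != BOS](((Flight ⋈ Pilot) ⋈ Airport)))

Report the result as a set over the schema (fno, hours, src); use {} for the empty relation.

{(24, 14, HND), (24, 14, LAX), (24, 14, ORD), (27, 36, LAX), (27, 36, ORD), (9, 28, HND), (9, 28, LAX), (9, 28, ORD)}

Flight ⋈ Pilot (natural join on pid): {(5600, 14, 24, 25, DEN), (5600, 14, 24, 25, IAD), (5600, 14, 24, 25, ORD), (6740, 36, 27, 6, IAD), (6840, 4, 34, 31, SFO), (7990, 28, 9, 25, DEN), (7990, 28, 9, 25, IAD), (7990, 28, 9, 25, ORD)}
(Flight ⋈ Pilot) ⋈ Airport (natural join on dst): {(5600, 14, 24, 25, DEN, LA, BOS), (5600, 14, 24, 25, DEN, LA, HND), (5600, 14, 24, 25, DEN, SEA, ORD), (5600, 14, 24, 25, IAD, BOS, ORD), (5600, 14, 24, 25, IAD, NYC, LAX), (6740, 36, 27, 6, IAD, BOS, ORD), (6740, 36, 27, 6, IAD, NYC, LAX), (7990, 28, 9, 25, DEN, LA, BOS), (7990, 28, 9, 25, DEN, LA, HND), (7990, 28, 9, 25, DEN, SEA, ORD), (7990, 28, 9, 25, IAD, BOS, ORD), (7990, 28, 9, 25, IAD, NYC, LAX)}
σ[src != BOS]: keep tuples satisfying src != BOS → {(5600, 14, 24, 25, DEN, LA, HND), (5600, 14, 24, 25, DEN, SEA, ORD), (5600, 14, 24, 25, IAD, BOS, ORD), (5600, 14, 24, 25, IAD, NYC, LAX), (6740, 36, 27, 6, IAD, BOS, ORD), (6740, 36, 27, 6, IAD, NYC, LAX), (7990, 28, 9, 25, DEN, LA, HND), (7990, 28, 9, 25, DEN, SEA, ORD), (7990, 28, 9, 25, IAD, BOS, ORD), (7990, 28, 9, 25, IAD, NYC, LAX)}
Projecting to fno, hours, src (2 duplicate(s) eliminated): {(24, 14, HND), (24, 14, LAX), (24, 14, ORD), (27, 36, LAX), (27, 36, ORD), (9, 28, HND), (9, 28, LAX), (9, 28, ORD)}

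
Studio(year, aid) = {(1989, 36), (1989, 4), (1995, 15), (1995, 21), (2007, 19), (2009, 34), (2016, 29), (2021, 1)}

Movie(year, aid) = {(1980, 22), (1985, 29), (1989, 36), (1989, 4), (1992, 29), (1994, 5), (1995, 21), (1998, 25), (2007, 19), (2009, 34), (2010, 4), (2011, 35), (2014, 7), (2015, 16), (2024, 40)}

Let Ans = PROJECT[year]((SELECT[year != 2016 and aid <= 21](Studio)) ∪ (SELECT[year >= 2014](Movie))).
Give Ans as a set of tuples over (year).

{1989, 1995, 2007, 2014, 2015, 2021, 2024}

σ[year != 2016 and aid <= 21]: keep tuples satisfying year != 2016 and aid <= 21 → {(1989, 4), (1995, 15), (1995, 21), (2007, 19), (2021, 1)}
σ[year >= 2014]: keep tuples satisfying year >= 2014 → {(2014, 7), (2015, 16), (2024, 40)}
Set union of the two operands is {(1989, 4), (1995, 15), (1995, 21), (2007, 19), (2014, 7), (2015, 16), (2021, 1), (2024, 40)}.
Projecting to year (1 duplicate(s) eliminated): {1989, 1995, 2007, 2014, 2015, 2021, 2024}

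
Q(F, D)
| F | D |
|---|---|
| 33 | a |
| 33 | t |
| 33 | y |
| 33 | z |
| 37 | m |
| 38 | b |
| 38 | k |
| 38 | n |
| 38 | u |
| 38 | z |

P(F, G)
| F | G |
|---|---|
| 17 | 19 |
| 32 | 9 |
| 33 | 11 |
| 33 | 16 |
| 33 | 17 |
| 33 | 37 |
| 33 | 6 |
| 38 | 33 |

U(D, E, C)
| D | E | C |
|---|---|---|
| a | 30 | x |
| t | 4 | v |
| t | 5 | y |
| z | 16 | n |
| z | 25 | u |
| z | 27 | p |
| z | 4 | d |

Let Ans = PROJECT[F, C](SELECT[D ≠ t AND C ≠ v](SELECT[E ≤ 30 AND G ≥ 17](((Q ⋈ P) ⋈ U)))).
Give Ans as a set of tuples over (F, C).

Joining Q and P on F yields {(33, a, 11), (33, a, 16), (33, a, 17), (33, a, 37), (33, a, 6), (33, t, 11), (33, t, 16), (33, t, 17), (33, t, 37), (33, t, 6), (33, y, 11), (33, y, 16), (33, y, 17), (33, y, 37), (33, y, 6), (33, z, 11), (33, z, 16), (33, z, 17), (33, z, 37), (33, z, 6), (38, b, 33), (38, k, 33), (38, n, 33), (38, u, 33), (38, z, 33)}.
Joining (Q ⋈ P) and U on D yields {(33, a, 11, 30, x), (33, a, 16, 30, x), (33, a, 17, 30, x), (33, a, 37, 30, x), (33, a, 6, 30, x), (33, t, 11, 4, v), (33, t, 11, 5, y), (33, t, 16, 4, v), (33, t, 16, 5, y), (33, t, 17, 4, v), (33, t, 17, 5, y), (33, t, 37, 4, v), (33, t, 37, 5, y), (33, t, 6, 4, v), (33, t, 6, 5, y), (33, z, 11, 16, n), (33, z, 11, 25, u), (33, z, 11, 27, p), (33, z, 11, 4, d), (33, z, 16, 16, n), (33, z, 16, 25, u), (33, z, 16, 27, p), (33, z, 16, 4, d), (33, z, 17, 16, n), (33, z, 17, 25, u), (33, z, 17, 27, p), (33, z, 17, 4, d), (33, z, 37, 16, n), (33, z, 37, 25, u), (33, z, 37, 27, p), (33, z, 37, 4, d), (33, z, 6, 16, n), (33, z, 6, 25, u), (33, z, 6, 27, p), (33, z, 6, 4, d), (38, z, 33, 16, n), (38, z, 33, 25, u), (38, z, 33, 27, p), (38, z, 33, 4, d)}.
Selection E ≤ 30 AND G ≥ 17: {(33, a, 17, 30, x), (33, a, 37, 30, x), (33, t, 17, 4, v), (33, t, 17, 5, y), (33, t, 37, 4, v), (33, t, 37, 5, y), (33, z, 17, 16, n), (33, z, 17, 25, u), (33, z, 17, 27, p), (33, z, 17, 4, d), (33, z, 37, 16, n), (33, z, 37, 25, u), (33, z, 37, 27, p), (33, z, 37, 4, d), (38, z, 33, 16, n), (38, z, 33, 25, u), (38, z, 33, 27, p), (38, z, 33, 4, d)}
Selection D ≠ t AND C ≠ v: {(33, a, 17, 30, x), (33, a, 37, 30, x), (33, z, 17, 16, n), (33, z, 17, 25, u), (33, z, 17, 27, p), (33, z, 17, 4, d), (33, z, 37, 16, n), (33, z, 37, 25, u), (33, z, 37, 27, p), (33, z, 37, 4, d), (38, z, 33, 16, n), (38, z, 33, 25, u), (38, z, 33, 27, p), (38, z, 33, 4, d)}
π[F, C]: project onto (F, C) (5 duplicate(s) eliminated) → {(33, d), (33, n), (33, p), (33, u), (33, x), (38, d), (38, n), (38, p), (38, u)}

{(33, d), (33, n), (33, p), (33, u), (33, x), (38, d), (38, n), (38, p), (38, u)}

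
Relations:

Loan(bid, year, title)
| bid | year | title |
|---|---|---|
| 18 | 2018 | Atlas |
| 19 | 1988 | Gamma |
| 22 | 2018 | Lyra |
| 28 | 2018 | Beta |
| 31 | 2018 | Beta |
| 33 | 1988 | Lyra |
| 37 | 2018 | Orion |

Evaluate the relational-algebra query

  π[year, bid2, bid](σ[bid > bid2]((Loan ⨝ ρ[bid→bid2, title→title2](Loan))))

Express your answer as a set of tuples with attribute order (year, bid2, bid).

ρ[bid→bid2, title→title2]: schema becomes (bid2, year, title2); tuples unchanged.
Natural join on year: {(18, 2018, Atlas, 18, Atlas), (18, 2018, Atlas, 22, Lyra), (18, 2018, Atlas, 28, Beta), (18, 2018, Atlas, 31, Beta), (18, 2018, Atlas, 37, Orion), (19, 1988, Gamma, 19, Gamma), (19, 1988, Gamma, 33, Lyra), (22, 2018, Lyra, 18, Atlas), (22, 2018, Lyra, 22, Lyra), (22, 2018, Lyra, 28, Beta), (22, 2018, Lyra, 31, Beta), (22, 2018, Lyra, 37, Orion), (28, 2018, Beta, 18, Atlas), (28, 2018, Beta, 22, Lyra), (28, 2018, Beta, 28, Beta), (28, 2018, Beta, 31, Beta), (28, 2018, Beta, 37, Orion), (31, 2018, Beta, 18, Atlas), (31, 2018, Beta, 22, Lyra), (31, 2018, Beta, 28, Beta), (31, 2018, Beta, 31, Beta), (31, 2018, Beta, 37, Orion), (33, 1988, Lyra, 19, Gamma), (33, 1988, Lyra, 33, Lyra), (37, 2018, Orion, 18, Atlas), (37, 2018, Orion, 22, Lyra), (37, 2018, Orion, 28, Beta), (37, 2018, Orion, 31, Beta), (37, 2018, Orion, 37, Orion)}
Selection bid > bid2: {(22, 2018, Lyra, 18, Atlas), (28, 2018, Beta, 18, Atlas), (28, 2018, Beta, 22, Lyra), (31, 2018, Beta, 18, Atlas), (31, 2018, Beta, 22, Lyra), (31, 2018, Beta, 28, Beta), (33, 1988, Lyra, 19, Gamma), (37, 2018, Orion, 18, Atlas), (37, 2018, Orion, 22, Lyra), (37, 2018, Orion, 28, Beta), (37, 2018, Orion, 31, Beta)}
Keep only column(s) year, bid2, bid: {(1988, 19, 33), (2018, 18, 22), (2018, 18, 28), (2018, 18, 31), (2018, 18, 37), (2018, 22, 28), (2018, 22, 31), (2018, 22, 37), (2018, 28, 31), (2018, 28, 37), (2018, 31, 37)}

{(1988, 19, 33), (2018, 18, 22), (2018, 18, 28), (2018, 18, 31), (2018, 18, 37), (2018, 22, 28), (2018, 22, 31), (2018, 22, 37), (2018, 28, 31), (2018, 28, 37), (2018, 31, 37)}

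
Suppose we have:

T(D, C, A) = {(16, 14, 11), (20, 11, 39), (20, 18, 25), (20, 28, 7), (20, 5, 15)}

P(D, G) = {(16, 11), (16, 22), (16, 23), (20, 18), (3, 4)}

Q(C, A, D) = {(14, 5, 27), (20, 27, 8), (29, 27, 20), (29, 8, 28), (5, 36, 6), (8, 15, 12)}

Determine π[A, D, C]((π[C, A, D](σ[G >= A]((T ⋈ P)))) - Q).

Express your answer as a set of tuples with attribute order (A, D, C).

Joining T and P on D yields {(16, 14, 11, 11), (16, 14, 11, 22), (16, 14, 11, 23), (20, 11, 39, 18), (20, 18, 25, 18), (20, 28, 7, 18), (20, 5, 15, 18)}.
Apply σ_{G >= A}; surviving tuples: {(16, 14, 11, 11), (16, 14, 11, 22), (16, 14, 11, 23), (20, 28, 7, 18), (20, 5, 15, 18)}
π[C, A, D]: project onto (C, A, D) (2 duplicate(s) eliminated) → {(14, 11, 16), (28, 7, 20), (5, 15, 20)}
Set difference of the two operands is {(14, 11, 16), (28, 7, 20), (5, 15, 20)}.
π[A, D, C]: project onto (A, D, C) → {(11, 16, 14), (15, 20, 5), (7, 20, 28)}

{(11, 16, 14), (15, 20, 5), (7, 20, 28)}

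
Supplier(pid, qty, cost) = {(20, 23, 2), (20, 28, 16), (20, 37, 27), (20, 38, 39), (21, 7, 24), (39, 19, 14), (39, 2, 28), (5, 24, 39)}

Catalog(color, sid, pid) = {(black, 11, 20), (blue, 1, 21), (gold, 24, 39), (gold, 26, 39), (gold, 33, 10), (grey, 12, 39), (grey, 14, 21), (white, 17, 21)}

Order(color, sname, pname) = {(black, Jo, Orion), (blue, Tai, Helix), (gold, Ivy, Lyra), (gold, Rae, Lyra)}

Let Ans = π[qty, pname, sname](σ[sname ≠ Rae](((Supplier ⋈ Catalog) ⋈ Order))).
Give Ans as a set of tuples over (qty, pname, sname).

Natural join on pid: {(20, 23, 2, black, 11), (20, 28, 16, black, 11), (20, 37, 27, black, 11), (20, 38, 39, black, 11), (21, 7, 24, blue, 1), (21, 7, 24, grey, 14), (21, 7, 24, white, 17), (39, 19, 14, gold, 24), (39, 19, 14, gold, 26), (39, 19, 14, grey, 12), (39, 2, 28, gold, 24), (39, 2, 28, gold, 26), (39, 2, 28, grey, 12)}
Natural join on color: {(20, 23, 2, black, 11, Jo, Orion), (20, 28, 16, black, 11, Jo, Orion), (20, 37, 27, black, 11, Jo, Orion), (20, 38, 39, black, 11, Jo, Orion), (21, 7, 24, blue, 1, Tai, Helix), (39, 19, 14, gold, 24, Ivy, Lyra), (39, 19, 14, gold, 24, Rae, Lyra), (39, 19, 14, gold, 26, Ivy, Lyra), (39, 19, 14, gold, 26, Rae, Lyra), (39, 2, 28, gold, 24, Ivy, Lyra), (39, 2, 28, gold, 24, Rae, Lyra), (39, 2, 28, gold, 26, Ivy, Lyra), (39, 2, 28, gold, 26, Rae, Lyra)}
Filtering on sname ≠ Rae leaves {(20, 23, 2, black, 11, Jo, Orion), (20, 28, 16, black, 11, Jo, Orion), (20, 37, 27, black, 11, Jo, Orion), (20, 38, 39, black, 11, Jo, Orion), (21, 7, 24, blue, 1, Tai, Helix), (39, 19, 14, gold, 24, Ivy, Lyra), (39, 19, 14, gold, 26, Ivy, Lyra), (39, 2, 28, gold, 24, Ivy, Lyra), (39, 2, 28, gold, 26, Ivy, Lyra)}.
Projecting to qty, pname, sname (2 duplicate(s) eliminated): {(19, Lyra, Ivy), (2, Lyra, Ivy), (23, Orion, Jo), (28, Orion, Jo), (37, Orion, Jo), (38, Orion, Jo), (7, Helix, Tai)}

{(19, Lyra, Ivy), (2, Lyra, Ivy), (23, Orion, Jo), (28, Orion, Jo), (37, Orion, Jo), (38, Orion, Jo), (7, Helix, Tai)}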